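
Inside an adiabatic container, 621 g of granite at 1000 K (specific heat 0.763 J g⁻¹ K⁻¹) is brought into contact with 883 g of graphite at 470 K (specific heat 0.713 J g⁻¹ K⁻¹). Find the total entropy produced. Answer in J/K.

ΔS_total = 78 J/K

Energy balance: T_f = (m₁c₁T₁ + m₂c₂T₂)/(m₁c₁ + m₂c₂) = 697.59 K.
ΔS₁ = m₁c₁ ln(T_f/T₁) = 473.823 × ln(697.59/1000) = -170.6 J/K.
ΔS₂ = m₂c₂ ln(T_f/T₂) = 629.579 × ln(697.59/470) = 248.6 J/K.
ΔS_total = -170.6 + 248.6 = 78 J/K.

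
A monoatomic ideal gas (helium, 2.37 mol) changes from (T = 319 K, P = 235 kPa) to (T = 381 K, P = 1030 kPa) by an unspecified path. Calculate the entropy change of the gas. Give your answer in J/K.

ΔS = -20.4 J/K

ΔS = nC_p ln(T₂/T₁) − nR ln(P₂/P₁), with C_p = 5R/2 = 20.79 J mol⁻¹ K⁻¹ for a monoatomic ideal gas.
ΔS = 2.37 × [20.79 × ln(381/319) − 8.314 × ln(1030/235)] = -20.4 J/K.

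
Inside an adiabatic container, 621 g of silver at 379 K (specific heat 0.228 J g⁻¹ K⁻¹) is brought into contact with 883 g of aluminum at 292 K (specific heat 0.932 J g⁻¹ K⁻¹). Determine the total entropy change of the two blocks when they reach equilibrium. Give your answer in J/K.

ΔS_total = 4.37 J/K

Energy balance: T_f = (m₁c₁T₁ + m₂c₂T₂)/(m₁c₁ + m₂c₂) = 304.77 K.
ΔS₁ = m₁c₁ ln(T_f/T₁) = 141.588 × ln(304.77/379) = -30.86 J/K.
ΔS₂ = m₂c₂ ln(T_f/T₂) = 822.956 × ln(304.77/292) = 35.23 J/K.
ΔS_total = -30.86 + 35.23 = 4.37 J/K.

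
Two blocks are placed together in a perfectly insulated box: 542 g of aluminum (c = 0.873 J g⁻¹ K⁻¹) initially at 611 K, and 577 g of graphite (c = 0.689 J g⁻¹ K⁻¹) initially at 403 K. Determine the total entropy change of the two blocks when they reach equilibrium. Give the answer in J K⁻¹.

ΔS_total = 18.4 J/K

Energy balance: T_f = (m₁c₁T₁ + m₂c₂T₂)/(m₁c₁ + m₂c₂) = 516.03 K.
ΔS₁ = m₁c₁ ln(T_f/T₁) = 473.166 × ln(516.03/611) = -79.93 J/K.
ΔS₂ = m₂c₂ ln(T_f/T₂) = 397.553 × ln(516.03/403) = 98.29 J/K.
ΔS_total = -79.93 + 98.29 = 18.4 J/K.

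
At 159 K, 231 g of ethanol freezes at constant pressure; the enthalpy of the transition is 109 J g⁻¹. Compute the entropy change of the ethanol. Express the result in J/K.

Heat released by the substance: Q = −mL = −231 × 109 = −25179 J.
At constant T, ΔS = Q_rev/T = −25179 / 159 = -158 J/K.

ΔS = -158 J/K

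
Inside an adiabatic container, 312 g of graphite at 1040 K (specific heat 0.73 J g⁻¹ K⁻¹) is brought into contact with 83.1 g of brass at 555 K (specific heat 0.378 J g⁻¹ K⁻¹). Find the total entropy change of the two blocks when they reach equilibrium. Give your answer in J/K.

Energy balance: T_f = (m₁c₁T₁ + m₂c₂T₂)/(m₁c₁ + m₂c₂) = 981.22 K.
ΔS₁ = m₁c₁ ln(T_f/T₁) = 227.76 × ln(981.22/1040) = -13.25 J/K.
ΔS₂ = m₂c₂ ln(T_f/T₂) = 31.4118 × ln(981.22/555) = 17.9 J/K.
ΔS_total = -13.25 + 17.9 = 4.65 J/K.

ΔS_total = 4.65 J/K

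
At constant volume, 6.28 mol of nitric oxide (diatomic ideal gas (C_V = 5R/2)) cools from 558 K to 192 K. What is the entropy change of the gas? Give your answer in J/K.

ΔS = -139 J/K

At constant volume, ΔS = nC_V ln(T₂/T₁) with C_V = 5R/2 = 20.79 J mol⁻¹ K⁻¹.
ΔS = 6.28 × 20.79 × ln(192/558) = -139 J/K.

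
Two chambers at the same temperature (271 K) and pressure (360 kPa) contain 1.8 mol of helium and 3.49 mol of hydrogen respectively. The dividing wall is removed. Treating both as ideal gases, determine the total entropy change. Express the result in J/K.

Mole fractions: x_A = 1.8/5.29 = 0.34, x_B = 0.66.
ΔS_mix = −R(n_A ln x_A + n_B ln x_B) = −8.314 × (1.8 ln 0.34 + 3.49 ln 0.66) = 28.2 J/K.

ΔS_mix = 28.2 J/K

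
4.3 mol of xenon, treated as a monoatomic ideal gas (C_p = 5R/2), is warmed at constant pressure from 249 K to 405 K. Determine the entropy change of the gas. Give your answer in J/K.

At constant pressure, ΔS = nC_p ln(T₂/T₁) with C_p = 5R/2 = 20.79 J mol⁻¹ K⁻¹.
ΔS = 4.3 × 20.79 × ln(405/249) = 43.5 J/K.

ΔS = 43.5 J/K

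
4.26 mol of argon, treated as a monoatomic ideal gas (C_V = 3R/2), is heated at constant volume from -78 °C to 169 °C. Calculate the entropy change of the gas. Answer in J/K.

ΔS = 43.5 J/K

In kelvin: T₁ = 195.15 K, T₂ = 442.15 K. At constant volume, ΔS = nC_V ln(T₂/T₁) with C_V = 3R/2 = 12.47 J mol⁻¹ K⁻¹.
ΔS = 4.26 × 12.47 × ln(442.15/195.15) = 43.5 J/K.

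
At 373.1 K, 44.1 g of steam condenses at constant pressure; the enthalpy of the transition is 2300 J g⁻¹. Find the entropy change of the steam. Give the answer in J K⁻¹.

ΔS = -272 J/K

Heat released by the substance: Q = −mL = −44.1 × 2300 = −101430 J.
At constant T, ΔS = Q_rev/T = −101430 / 373.1 = -272 J/K.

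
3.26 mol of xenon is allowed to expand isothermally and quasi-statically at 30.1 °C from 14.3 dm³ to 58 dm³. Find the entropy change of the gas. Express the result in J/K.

For an isothermal ideal gas ΔS_gas = nR ln(V₂/V₁) = 3.26 × 8.314 × ln(58/14.3) = 38 J/K.

ΔS_gas = 38 J/K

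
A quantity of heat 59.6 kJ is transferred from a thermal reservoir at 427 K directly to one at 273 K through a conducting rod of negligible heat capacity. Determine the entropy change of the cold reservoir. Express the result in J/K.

The cold reservoir gains heat Q, so ΔS_cold = +Q/T_C = 59600/273 = 218 J/K.

ΔS_cold = 218 J/K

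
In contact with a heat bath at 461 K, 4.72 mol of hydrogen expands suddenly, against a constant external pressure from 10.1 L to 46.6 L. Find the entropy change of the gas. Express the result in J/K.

Entropy is a state function, so ΔS_gas depends only on the end states.
For an isothermal ideal gas ΔS_gas = nR ln(V₂/V₁) = 4.72 × 8.314 × ln(46.6/10.1) = 60 J/K.

ΔS_gas = 60 J/K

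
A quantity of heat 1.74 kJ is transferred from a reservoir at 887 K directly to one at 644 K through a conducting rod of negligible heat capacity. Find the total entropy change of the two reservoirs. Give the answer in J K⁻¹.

ΔS_hot = −Q/T_H = −1740/887 = -1.962 J/K and ΔS_cold = +Q/T_C = 1740/644 = 2.702 J/K.
ΔS_total = -1.962 + 2.702 = 0.74 J/K, positive as the second law requires.

ΔS_total = 0.74 J/K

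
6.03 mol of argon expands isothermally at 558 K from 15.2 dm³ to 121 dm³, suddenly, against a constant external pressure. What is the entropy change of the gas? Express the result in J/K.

ΔS_gas = 104 J/K

Entropy is a state function, so ΔS_gas depends only on the end states.
For an isothermal ideal gas ΔS_gas = nR ln(V₂/V₁) = 6.03 × 8.314 × ln(121/15.2) = 104 J/K.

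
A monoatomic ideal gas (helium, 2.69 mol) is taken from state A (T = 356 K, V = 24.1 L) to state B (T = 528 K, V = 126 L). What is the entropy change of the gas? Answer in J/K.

Entropy is a state function: ΔS = nC_V ln(T₂/T₁) + nR ln(V₂/V₁), with C_V = 3R/2 = 12.47 J mol⁻¹ K⁻¹ for a monoatomic ideal gas.
ΔS = 2.69 × [12.47 × ln(528/356) + 8.314 × ln(126/24.1)] = 50.2 J/K.

ΔS = 50.2 J/K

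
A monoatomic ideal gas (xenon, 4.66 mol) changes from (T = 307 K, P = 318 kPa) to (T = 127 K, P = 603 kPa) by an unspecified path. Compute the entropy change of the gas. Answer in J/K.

ΔS = -110 J/K

ΔS = nC_p ln(T₂/T₁) − nR ln(P₂/P₁), with C_p = 5R/2 = 20.79 J mol⁻¹ K⁻¹ for a monoatomic ideal gas.
ΔS = 4.66 × [20.79 × ln(127/307) − 8.314 × ln(603/318)] = -110 J/K.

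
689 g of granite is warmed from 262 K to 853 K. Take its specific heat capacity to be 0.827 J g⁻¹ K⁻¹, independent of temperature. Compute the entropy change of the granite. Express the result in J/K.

ΔS = ∫dQ_rev/T = m c ln(T₂/T₁) = 689 × 0.827 × ln(853/262) = 673 J/K.

ΔS = 673 J/K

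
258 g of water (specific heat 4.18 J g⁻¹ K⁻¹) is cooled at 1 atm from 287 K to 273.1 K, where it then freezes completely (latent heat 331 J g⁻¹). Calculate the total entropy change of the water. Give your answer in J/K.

ΔS = -366 J/K

Cooling step: ΔS₁ = m c ln(T_tr/T_i) = 258 × 4.18 × ln(273.1/287) = -53.54 J/K.
Phase change: ΔS₂ = −mL/T_tr = −258 × 331 / 273.1 = -312.7 J/K.
ΔS_total = (-53.54) + (-312.7) = -366 J/K.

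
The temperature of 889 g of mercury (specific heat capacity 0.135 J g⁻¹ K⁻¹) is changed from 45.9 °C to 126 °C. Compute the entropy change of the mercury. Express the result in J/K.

In kelvin: T₁ = 319.05 K, T₂ = 399.15 K. ΔS = ∫dQ_rev/T = m c ln(T₂/T₁) = 889 × 0.135 × ln(399.15/319.05) = 26.9 J/K.

ΔS = 26.9 J/K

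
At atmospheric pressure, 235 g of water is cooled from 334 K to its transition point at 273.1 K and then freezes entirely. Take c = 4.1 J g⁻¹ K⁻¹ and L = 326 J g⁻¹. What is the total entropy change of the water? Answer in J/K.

Cooling step: ΔS₁ = m c ln(T_tr/T_i) = 235 × 4.1 × ln(273.1/334) = -194 J/K.
Phase change: ΔS₂ = −mL/T_tr = −235 × 326 / 273.1 = -280.5 J/K.
ΔS_total = (-194) + (-280.5) = -474 J/K.

ΔS = -474 J/K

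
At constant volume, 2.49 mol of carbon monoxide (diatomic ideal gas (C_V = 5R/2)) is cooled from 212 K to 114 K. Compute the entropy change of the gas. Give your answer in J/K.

At constant volume, ΔS = nC_V ln(T₂/T₁) with C_V = 5R/2 = 20.79 J mol⁻¹ K⁻¹.
ΔS = 2.49 × 20.79 × ln(114/212) = -32.1 J/K.

ΔS = -32.1 J/K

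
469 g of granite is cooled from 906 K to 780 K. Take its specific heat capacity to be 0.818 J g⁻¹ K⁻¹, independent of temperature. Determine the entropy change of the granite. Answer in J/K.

ΔS = ∫dQ_rev/T = m c ln(T₂/T₁) = 469 × 0.818 × ln(780/906) = -57.4 J/K.

ΔS = -57.4 J/K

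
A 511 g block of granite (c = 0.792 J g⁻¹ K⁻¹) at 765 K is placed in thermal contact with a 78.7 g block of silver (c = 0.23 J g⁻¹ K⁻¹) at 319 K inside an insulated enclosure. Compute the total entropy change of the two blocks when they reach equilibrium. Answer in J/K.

ΔS_total = 5.15 J/K

Energy balance: T_f = (m₁c₁T₁ + m₂c₂T₂)/(m₁c₁ + m₂c₂) = 745.91 K.
ΔS₁ = m₁c₁ ln(T_f/T₁) = 404.712 × ln(745.91/765) = -10.23 J/K.
ΔS₂ = m₂c₂ ln(T_f/T₂) = 18.101 × ln(745.91/319) = 15.38 J/K.
ΔS_total = -10.23 + 15.38 = 5.15 J/K.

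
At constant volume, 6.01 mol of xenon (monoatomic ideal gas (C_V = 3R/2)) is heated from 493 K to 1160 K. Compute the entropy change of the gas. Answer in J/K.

ΔS = 64.1 J/K

At constant volume, ΔS = nC_V ln(T₂/T₁) with C_V = 3R/2 = 12.47 J mol⁻¹ K⁻¹.
ΔS = 6.01 × 12.47 × ln(1160/493) = 64.1 J/K.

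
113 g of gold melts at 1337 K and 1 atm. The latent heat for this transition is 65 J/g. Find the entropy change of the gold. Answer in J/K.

ΔS = 5.49 J/K

Heat absorbed by the substance: Q = mL = 113 × 65 = 7345 J.
At constant T, ΔS = Q_rev/T = 7345 / 1337 = 5.49 J/K.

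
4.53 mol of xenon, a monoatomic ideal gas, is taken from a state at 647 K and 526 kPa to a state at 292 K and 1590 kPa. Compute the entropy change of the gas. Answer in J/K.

ΔS = nC_p ln(T₂/T₁) − nR ln(P₂/P₁), with C_p = 5R/2 = 20.79 J mol⁻¹ K⁻¹ for a monoatomic ideal gas.
ΔS = 4.53 × [20.79 × ln(292/647) − 8.314 × ln(1590/526)] = -117 J/K.

ΔS = -117 J/K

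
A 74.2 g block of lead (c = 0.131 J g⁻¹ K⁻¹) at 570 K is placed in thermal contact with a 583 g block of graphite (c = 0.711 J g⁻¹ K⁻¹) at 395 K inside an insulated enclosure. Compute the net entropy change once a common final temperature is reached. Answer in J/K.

Energy balance: T_f = (m₁c₁T₁ + m₂c₂T₂)/(m₁c₁ + m₂c₂) = 399.01 K.
ΔS₁ = m₁c₁ ln(T_f/T₁) = 9.7202 × ln(399.01/570) = -3.467 J/K.
ΔS₂ = m₂c₂ ln(T_f/T₂) = 414.513 × ln(399.01/395) = 4.187 J/K.
ΔS_total = -3.467 + 4.187 = 0.72 J/K.

ΔS_total = 0.72 J/K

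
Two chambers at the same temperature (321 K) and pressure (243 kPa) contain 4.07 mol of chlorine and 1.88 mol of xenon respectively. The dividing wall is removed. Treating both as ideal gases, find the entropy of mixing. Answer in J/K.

Mole fractions: x_A = 4.07/5.95 = 0.684, x_B = 0.316.
ΔS_mix = −R(n_A ln x_A + n_B ln x_B) = −8.314 × (4.07 ln 0.684 + 1.88 ln 0.316) = 30.9 J/K.

ΔS_mix = 30.9 J/K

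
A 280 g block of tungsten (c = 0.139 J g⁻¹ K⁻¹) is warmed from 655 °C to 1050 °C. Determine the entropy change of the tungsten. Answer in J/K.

In kelvin: T₁ = 928.15 K, T₂ = 1323.15 K. ΔS = ∫dQ_rev/T = m c ln(T₂/T₁) = 280 × 0.139 × ln(1323.15/928.15) = 13.8 J/K.

ΔS = 13.8 J/K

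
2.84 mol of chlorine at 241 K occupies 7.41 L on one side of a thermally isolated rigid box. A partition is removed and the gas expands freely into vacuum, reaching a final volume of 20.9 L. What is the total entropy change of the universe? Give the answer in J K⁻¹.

ΔS_universe = 24.5 J/K

For an ideal gas in free expansion Q = 0 and W = 0, so T is unchanged.
Entropy is a state function; using a reversible isothermal path, ΔS_gas = nR ln(V₂/V₁) = 2.84 × 8.314 × ln(20.9/7.41) = 24.5 J/K.
The insulated surroundings exchange no heat, so ΔS_surr = 0 and ΔS_universe = ΔS_gas.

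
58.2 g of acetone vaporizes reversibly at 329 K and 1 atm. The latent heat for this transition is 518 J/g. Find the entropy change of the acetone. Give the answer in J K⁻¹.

Heat absorbed by the substance: Q = mL = 58.2 × 518 = 30147.6 J.
At constant T, ΔS = Q_rev/T = 30147.6 / 329 = 91.6 J/K.

ΔS = 91.6 J/K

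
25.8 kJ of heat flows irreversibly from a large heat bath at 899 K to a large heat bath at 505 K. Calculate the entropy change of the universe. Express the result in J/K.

ΔS_total = 22.4 J/K

ΔS_hot = −Q/T_H = −25800/899 = -28.7 J/K and ΔS_cold = +Q/T_C = 25800/505 = 51.09 J/K.
ΔS_total = -28.7 + 51.09 = 22.4 J/K, positive as the second law requires.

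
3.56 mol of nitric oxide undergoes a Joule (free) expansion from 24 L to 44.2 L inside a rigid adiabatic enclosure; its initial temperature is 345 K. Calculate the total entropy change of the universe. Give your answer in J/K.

ΔS_universe = 18.1 J/K

No heat is exchanged and no work is done, so the ideal-gas temperature stays constant.
Entropy is a state function; using a reversible isothermal path, ΔS_gas = nR ln(V₂/V₁) = 3.56 × 8.314 × ln(44.2/24) = 18.1 J/K.
The insulated surroundings exchange no heat, so ΔS_surr = 0 and ΔS_universe = ΔS_gas.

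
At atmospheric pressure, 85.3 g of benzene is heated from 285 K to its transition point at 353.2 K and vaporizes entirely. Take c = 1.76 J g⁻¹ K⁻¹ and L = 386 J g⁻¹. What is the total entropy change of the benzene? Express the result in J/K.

Warming step: ΔS₁ = m c ln(T_tr/T_i) = 85.3 × 1.76 × ln(353.2/285) = 32.21 J/K.
Phase change: ΔS₂ = +mL/T_tr = 85.3 × 386 / 353.2 = 93.22 J/K.
ΔS_total = (32.21) + (93.22) = 125 J/K.

ΔS = 125 J/K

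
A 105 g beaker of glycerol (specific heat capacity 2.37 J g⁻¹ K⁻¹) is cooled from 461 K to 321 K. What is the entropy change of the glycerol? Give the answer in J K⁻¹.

ΔS = ∫dQ_rev/T = m c ln(T₂/T₁) = 105 × 2.37 × ln(321/461) = -90.1 J/K.

ΔS = -90.1 J/K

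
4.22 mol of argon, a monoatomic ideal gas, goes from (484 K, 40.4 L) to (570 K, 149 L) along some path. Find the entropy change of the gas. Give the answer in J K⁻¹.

ΔS = 54.4 J/K

Entropy is a state function: ΔS = nC_V ln(T₂/T₁) + nR ln(V₂/V₁), with C_V = 3R/2 = 12.47 J mol⁻¹ K⁻¹ for a monoatomic ideal gas.
ΔS = 4.22 × [12.47 × ln(570/484) + 8.314 × ln(149/40.4)] = 54.4 J/K.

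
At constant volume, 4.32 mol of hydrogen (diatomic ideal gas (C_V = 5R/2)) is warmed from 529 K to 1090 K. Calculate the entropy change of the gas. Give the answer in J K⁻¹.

At constant volume, ΔS = nC_V ln(T₂/T₁) with C_V = 5R/2 = 20.79 J mol⁻¹ K⁻¹.
ΔS = 4.32 × 20.79 × ln(1090/529) = 64.9 J/K.

ΔS = 64.9 J/K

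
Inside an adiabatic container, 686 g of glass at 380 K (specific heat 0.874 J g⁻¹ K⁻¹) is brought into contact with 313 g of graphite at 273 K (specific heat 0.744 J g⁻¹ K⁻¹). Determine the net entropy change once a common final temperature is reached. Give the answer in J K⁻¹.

Energy balance: T_f = (m₁c₁T₁ + m₂c₂T₂)/(m₁c₁ + m₂c₂) = 350.07 K.
ΔS₁ = m₁c₁ ln(T_f/T₁) = 599.564 × ln(350.07/380) = -49.19 J/K.
ΔS₂ = m₂c₂ ln(T_f/T₂) = 232.872 × ln(350.07/273) = 57.9 J/K.
ΔS_total = -49.19 + 57.9 = 8.71 J/K.

ΔS_total = 8.71 J/K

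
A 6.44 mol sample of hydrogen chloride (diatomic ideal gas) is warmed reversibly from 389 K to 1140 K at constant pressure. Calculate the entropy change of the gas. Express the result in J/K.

ΔS = 201 J/K

At constant pressure, ΔS = nC_p ln(T₂/T₁) with C_p = 7R/2 = 29.1 J mol⁻¹ K⁻¹.
ΔS = 6.44 × 29.1 × ln(1140/389) = 201 J/K.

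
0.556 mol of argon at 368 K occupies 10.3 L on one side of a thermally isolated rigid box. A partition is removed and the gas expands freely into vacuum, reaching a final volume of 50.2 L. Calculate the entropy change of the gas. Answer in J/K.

For an ideal gas in free expansion Q = 0 and W = 0, so T is unchanged.
Entropy is a state function; using a reversible isothermal path, ΔS_gas = nR ln(V₂/V₁) = 0.556 × 8.314 × ln(50.2/10.3) = 7.32 J/K.

ΔS_gas = 7.32 J/K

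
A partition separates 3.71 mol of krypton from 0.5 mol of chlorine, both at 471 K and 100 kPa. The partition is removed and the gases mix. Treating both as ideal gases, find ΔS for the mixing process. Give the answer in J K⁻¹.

Mole fractions: x_A = 3.71/4.21 = 0.881, x_B = 0.119.
ΔS_mix = −R(n_A ln x_A + n_B ln x_B) = −8.314 × (3.71 ln 0.881 + 0.5 ln 0.119) = 12.8 J/K.

ΔS_mix = 12.8 J/K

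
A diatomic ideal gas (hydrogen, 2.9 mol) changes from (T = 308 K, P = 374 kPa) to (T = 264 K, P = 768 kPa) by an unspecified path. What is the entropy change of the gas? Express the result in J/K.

ΔS = nC_p ln(T₂/T₁) − nR ln(P₂/P₁), with C_p = 7R/2 = 29.1 J mol⁻¹ K⁻¹ for a diatomic ideal gas.
ΔS = 2.9 × [29.1 × ln(264/308) − 8.314 × ln(768/374)] = -30.4 J/K.

ΔS = -30.4 J/K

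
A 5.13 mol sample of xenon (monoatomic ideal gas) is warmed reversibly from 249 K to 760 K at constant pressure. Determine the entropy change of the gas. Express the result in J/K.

At constant pressure, ΔS = nC_p ln(T₂/T₁) with C_p = 5R/2 = 20.79 J mol⁻¹ K⁻¹.
ΔS = 5.13 × 20.79 × ln(760/249) = 119 J/K.

ΔS = 119 J/K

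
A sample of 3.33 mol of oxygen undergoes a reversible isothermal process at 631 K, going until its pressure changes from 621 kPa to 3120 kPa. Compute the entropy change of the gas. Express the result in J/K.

ΔS_gas = -44.7 J/K

For an isothermal ideal gas ΔS_gas = nR ln(P₁/P₂) = 3.33 × 8.314 × ln(621/3120) = -44.7 J/K.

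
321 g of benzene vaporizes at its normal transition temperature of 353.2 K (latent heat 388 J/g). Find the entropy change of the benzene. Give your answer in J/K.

Heat absorbed by the substance: Q = mL = 321 × 388 = 124548 J.
At constant T, ΔS = Q_rev/T = 124548 / 353.2 = 353 J/K.

ΔS = 353 J/K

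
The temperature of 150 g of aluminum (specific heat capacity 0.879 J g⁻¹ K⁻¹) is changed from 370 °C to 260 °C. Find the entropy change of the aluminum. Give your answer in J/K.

ΔS = -24.7 J/K

In kelvin: T₁ = 643.15 K, T₂ = 533.15 K. ΔS = ∫dQ_rev/T = m c ln(T₂/T₁) = 150 × 0.879 × ln(533.15/643.15) = -24.7 J/K.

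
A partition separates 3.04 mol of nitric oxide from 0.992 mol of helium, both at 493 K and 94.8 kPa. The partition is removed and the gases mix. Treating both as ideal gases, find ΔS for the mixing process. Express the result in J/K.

Mole fractions: x_A = 3.04/4.03 = 0.754, x_B = 0.246.
ΔS_mix = −R(n_A ln x_A + n_B ln x_B) = −8.314 × (3.04 ln 0.754 + 0.992 ln 0.246) = 18.7 J/K.

ΔS_mix = 18.7 J/K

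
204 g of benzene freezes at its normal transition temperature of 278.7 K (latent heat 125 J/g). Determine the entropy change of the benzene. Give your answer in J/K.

ΔS = -91.5 J/K

Heat released by the substance: Q = −mL = −204 × 125 = −25500 J.
At constant T, ΔS = Q_rev/T = −25500 / 278.7 = -91.5 J/K.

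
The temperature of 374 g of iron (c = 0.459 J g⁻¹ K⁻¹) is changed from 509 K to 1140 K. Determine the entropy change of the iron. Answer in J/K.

ΔS = ∫dQ_rev/T = m c ln(T₂/T₁) = 374 × 0.459 × ln(1140/509) = 138 J/K.

ΔS = 138 J/K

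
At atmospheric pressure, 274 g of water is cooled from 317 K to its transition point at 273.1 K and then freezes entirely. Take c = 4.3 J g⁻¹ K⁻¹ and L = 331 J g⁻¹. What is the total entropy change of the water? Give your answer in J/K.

ΔS = -508 J/K

Cooling step: ΔS₁ = m c ln(T_tr/T_i) = 274 × 4.3 × ln(273.1/317) = -175.6 J/K.
Phase change: ΔS₂ = −mL/T_tr = −274 × 331 / 273.1 = -332.1 J/K.
ΔS_total = (-175.6) + (-332.1) = -508 J/K.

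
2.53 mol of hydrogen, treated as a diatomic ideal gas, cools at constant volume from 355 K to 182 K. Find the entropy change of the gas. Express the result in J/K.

At constant volume, ΔS = nC_V ln(T₂/T₁) with C_V = 5R/2 = 20.79 J mol⁻¹ K⁻¹.
ΔS = 2.53 × 20.79 × ln(182/355) = -35.1 J/K.

ΔS = -35.1 J/K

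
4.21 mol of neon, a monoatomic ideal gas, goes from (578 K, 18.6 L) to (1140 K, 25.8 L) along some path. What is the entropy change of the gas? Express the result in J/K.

ΔS = 47.1 J/K

Entropy is a state function: ΔS = nC_V ln(T₂/T₁) + nR ln(V₂/V₁), with C_V = 3R/2 = 12.47 J mol⁻¹ K⁻¹ for a monoatomic ideal gas.
ΔS = 4.21 × [12.47 × ln(1140/578) + 8.314 × ln(25.8/18.6)] = 47.1 J/K.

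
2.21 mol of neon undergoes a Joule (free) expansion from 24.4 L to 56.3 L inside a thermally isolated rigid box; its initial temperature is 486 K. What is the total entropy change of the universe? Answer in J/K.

For an ideal gas in free expansion Q = 0 and W = 0, so T is unchanged.
Entropy is a state function; using a reversible isothermal path, ΔS_gas = nR ln(V₂/V₁) = 2.21 × 8.314 × ln(56.3/24.4) = 15.4 J/K.
The insulated surroundings exchange no heat, so ΔS_surr = 0 and ΔS_universe = ΔS_gas.

ΔS_universe = 15.4 J/K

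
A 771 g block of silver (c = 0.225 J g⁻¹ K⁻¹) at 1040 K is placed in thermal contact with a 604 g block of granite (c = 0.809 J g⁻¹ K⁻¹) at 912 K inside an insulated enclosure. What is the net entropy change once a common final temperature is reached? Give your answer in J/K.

ΔS_total = 1.13 J/K

Energy balance: T_f = (m₁c₁T₁ + m₂c₂T₂)/(m₁c₁ + m₂c₂) = 945.54 K.
ΔS₁ = m₁c₁ ln(T_f/T₁) = 173.475 × ln(945.54/1040) = -16.52 J/K.
ΔS₂ = m₂c₂ ln(T_f/T₂) = 488.636 × ln(945.54/912) = 17.65 J/K.
ΔS_total = -16.52 + 17.65 = 1.13 J/K.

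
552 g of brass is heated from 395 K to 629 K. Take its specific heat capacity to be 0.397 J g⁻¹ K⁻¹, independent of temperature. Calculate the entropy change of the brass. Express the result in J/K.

ΔS = ∫dQ_rev/T = m c ln(T₂/T₁) = 552 × 0.397 × ln(629/395) = 102 J/K.

ΔS = 102 J/K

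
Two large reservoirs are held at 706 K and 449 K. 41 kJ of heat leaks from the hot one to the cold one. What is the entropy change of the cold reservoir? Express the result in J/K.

The cold reservoir gains heat Q, so ΔS_cold = +Q/T_C = 41000/449 = 91.3 J/K.

ΔS_cold = 91.3 J/K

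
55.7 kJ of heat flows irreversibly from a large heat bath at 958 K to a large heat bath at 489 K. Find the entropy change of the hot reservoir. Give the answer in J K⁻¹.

The hot reservoir loses heat Q, so ΔS_hot = −Q/T_H = −55700/958 = -58.1 J/K.

ΔS_hot = -58.1 J/K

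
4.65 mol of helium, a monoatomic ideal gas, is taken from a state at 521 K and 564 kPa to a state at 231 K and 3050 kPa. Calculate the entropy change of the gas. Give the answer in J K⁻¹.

ΔS = nC_p ln(T₂/T₁) − nR ln(P₂/P₁), with C_p = 5R/2 = 20.79 J mol⁻¹ K⁻¹ for a monoatomic ideal gas.
ΔS = 4.65 × [20.79 × ln(231/521) − 8.314 × ln(3050/564)] = -144 J/K.

ΔS = -144 J/K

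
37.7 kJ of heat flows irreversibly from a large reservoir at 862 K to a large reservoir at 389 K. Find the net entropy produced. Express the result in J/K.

ΔS_hot = −Q/T_H = −37700/862 = -43.74 J/K and ΔS_cold = +Q/T_C = 37700/389 = 96.92 J/K.
ΔS_total = -43.74 + 96.92 = 53.2 J/K, positive as the second law requires.

ΔS_total = 53.2 J/K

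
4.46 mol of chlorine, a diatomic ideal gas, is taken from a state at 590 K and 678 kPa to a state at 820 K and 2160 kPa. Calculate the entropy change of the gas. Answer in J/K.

ΔS = nC_p ln(T₂/T₁) − nR ln(P₂/P₁), with C_p = 7R/2 = 29.1 J mol⁻¹ K⁻¹ for a diatomic ideal gas.
ΔS = 4.46 × [29.1 × ln(820/590) − 8.314 × ln(2160/678)] = -0.244 J/K.

ΔS = -0.244 J/K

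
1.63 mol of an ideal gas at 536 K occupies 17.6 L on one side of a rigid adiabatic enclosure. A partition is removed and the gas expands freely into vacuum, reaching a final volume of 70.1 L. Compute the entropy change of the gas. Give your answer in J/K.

For an ideal gas in free expansion Q = 0 and W = 0, so T is unchanged.
Entropy is a state function; using a reversible isothermal path, ΔS_gas = nR ln(V₂/V₁) = 1.63 × 8.314 × ln(70.1/17.6) = 18.7 J/K.

ΔS_gas = 18.7 J/K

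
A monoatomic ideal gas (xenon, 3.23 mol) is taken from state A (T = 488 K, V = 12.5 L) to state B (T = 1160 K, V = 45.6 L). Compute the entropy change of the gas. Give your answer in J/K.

Entropy is a state function: ΔS = nC_V ln(T₂/T₁) + nR ln(V₂/V₁), with C_V = 3R/2 = 12.47 J mol⁻¹ K⁻¹ for a monoatomic ideal gas.
ΔS = 3.23 × [12.47 × ln(1160/488) + 8.314 × ln(45.6/12.5)] = 69.6 J/K.

ΔS = 69.6 J/K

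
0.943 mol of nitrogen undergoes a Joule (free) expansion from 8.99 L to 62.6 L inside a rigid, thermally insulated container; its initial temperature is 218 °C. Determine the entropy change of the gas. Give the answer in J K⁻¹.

For an ideal gas in free expansion Q = 0 and W = 0, so T is unchanged.
Entropy is a state function; using a reversible isothermal path, ΔS_gas = nR ln(V₂/V₁) = 0.943 × 8.314 × ln(62.6/8.99) = 15.2 J/K.

ΔS_gas = 15.2 J/K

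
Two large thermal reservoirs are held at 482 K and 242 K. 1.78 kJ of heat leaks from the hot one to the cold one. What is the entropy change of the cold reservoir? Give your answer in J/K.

The cold reservoir gains heat Q, so ΔS_cold = +Q/T_C = 1780/242 = 7.36 J/K.

ΔS_cold = 7.36 J/K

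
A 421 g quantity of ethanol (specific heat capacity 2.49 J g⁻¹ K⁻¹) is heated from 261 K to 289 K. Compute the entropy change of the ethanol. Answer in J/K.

ΔS = 107 J/K

ΔS = ∫dQ_rev/T = m c ln(T₂/T₁) = 421 × 2.49 × ln(289/261) = 107 J/K.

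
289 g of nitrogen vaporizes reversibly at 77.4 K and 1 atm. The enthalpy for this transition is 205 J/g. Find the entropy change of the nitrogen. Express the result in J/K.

Heat absorbed by the substance: Q = mL = 289 × 205 = 59245 J.
At constant T, ΔS = Q_rev/T = 59245 / 77.4 = 765 J/K.

ΔS = 765 J/K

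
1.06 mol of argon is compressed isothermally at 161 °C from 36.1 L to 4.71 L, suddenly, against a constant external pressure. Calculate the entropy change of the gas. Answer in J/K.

Entropy is a state function, so ΔS_gas depends only on the end states.
For an isothermal ideal gas ΔS_gas = nR ln(V₂/V₁) = 1.06 × 8.314 × ln(4.71/36.1) = -17.9 J/K.

ΔS_gas = -17.9 J/K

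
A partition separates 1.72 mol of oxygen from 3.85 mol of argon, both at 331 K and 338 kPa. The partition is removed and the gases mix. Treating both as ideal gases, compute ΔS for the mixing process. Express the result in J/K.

Mole fractions: x_A = 1.72/5.57 = 0.309, x_B = 0.691.
ΔS_mix = −R(n_A ln x_A + n_B ln x_B) = −8.314 × (1.72 ln 0.309 + 3.85 ln 0.691) = 28.6 J/K.

ΔS_mix = 28.6 J/K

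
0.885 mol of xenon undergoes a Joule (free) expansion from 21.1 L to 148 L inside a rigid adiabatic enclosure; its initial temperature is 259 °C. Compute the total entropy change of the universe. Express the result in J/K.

No heat is exchanged and no work is done, so the ideal-gas temperature stays constant.
Entropy is a state function; using a reversible isothermal path, ΔS_gas = nR ln(V₂/V₁) = 0.885 × 8.314 × ln(148/21.1) = 14.3 J/K.
The insulated surroundings exchange no heat, so ΔS_surr = 0 and ΔS_universe = ΔS_gas.

ΔS_universe = 14.3 J/K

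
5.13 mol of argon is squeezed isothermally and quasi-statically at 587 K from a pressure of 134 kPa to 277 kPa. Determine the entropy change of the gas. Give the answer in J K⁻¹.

ΔS_gas = -31 J/K

For an isothermal ideal gas ΔS_gas = nR ln(P₁/P₂) = 5.13 × 8.314 × ln(134/277) = -31 J/K.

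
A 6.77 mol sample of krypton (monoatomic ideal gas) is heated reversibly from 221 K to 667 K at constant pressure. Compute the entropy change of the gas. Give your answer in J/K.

At constant pressure, ΔS = nC_p ln(T₂/T₁) with C_p = 5R/2 = 20.79 J mol⁻¹ K⁻¹.
ΔS = 6.77 × 20.79 × ln(667/221) = 155 J/K.

ΔS = 155 J/K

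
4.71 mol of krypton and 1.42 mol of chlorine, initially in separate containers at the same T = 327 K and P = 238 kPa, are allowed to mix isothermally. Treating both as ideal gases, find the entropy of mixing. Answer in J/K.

ΔS_mix = 27.6 J/K

Mole fractions: x_A = 4.71/6.13 = 0.768, x_B = 0.232.
ΔS_mix = −R(n_A ln x_A + n_B ln x_B) = −8.314 × (4.71 ln 0.768 + 1.42 ln 0.232) = 27.6 J/K.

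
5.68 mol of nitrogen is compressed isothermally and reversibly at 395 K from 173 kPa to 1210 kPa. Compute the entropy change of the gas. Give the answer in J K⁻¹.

For an isothermal ideal gas ΔS_gas = nR ln(P₁/P₂) = 5.68 × 8.314 × ln(173/1210) = -91.9 J/K.

ΔS_gas = -91.9 J/K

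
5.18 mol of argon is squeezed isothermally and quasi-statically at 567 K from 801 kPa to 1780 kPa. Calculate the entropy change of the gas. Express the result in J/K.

For an isothermal ideal gas ΔS_gas = nR ln(P₁/P₂) = 5.18 × 8.314 × ln(801/1780) = -34.4 J/K.

ΔS_gas = -34.4 J/K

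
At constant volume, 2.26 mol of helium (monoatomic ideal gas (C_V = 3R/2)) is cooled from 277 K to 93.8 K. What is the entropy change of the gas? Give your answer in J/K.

ΔS = -30.5 J/K

At constant volume, ΔS = nC_V ln(T₂/T₁) with C_V = 3R/2 = 12.47 J mol⁻¹ K⁻¹.
ΔS = 2.26 × 12.47 × ln(93.8/277) = -30.5 J/K.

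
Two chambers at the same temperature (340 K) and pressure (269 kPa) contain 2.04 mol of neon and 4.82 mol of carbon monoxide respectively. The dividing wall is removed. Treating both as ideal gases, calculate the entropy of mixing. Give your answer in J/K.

ΔS_mix = 34.7 J/K

Mole fractions: x_A = 2.04/6.86 = 0.297, x_B = 0.703.
ΔS_mix = −R(n_A ln x_A + n_B ln x_B) = −8.314 × (2.04 ln 0.297 + 4.82 ln 0.703) = 34.7 J/K.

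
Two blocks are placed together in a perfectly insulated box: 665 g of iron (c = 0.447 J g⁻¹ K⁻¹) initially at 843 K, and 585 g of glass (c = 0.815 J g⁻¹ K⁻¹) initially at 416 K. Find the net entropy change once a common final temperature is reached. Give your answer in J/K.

ΔS_total = 47.3 J/K

Energy balance: T_f = (m₁c₁T₁ + m₂c₂T₂)/(m₁c₁ + m₂c₂) = 579.98 K.
ΔS₁ = m₁c₁ ln(T_f/T₁) = 297.255 × ln(579.98/843) = -111.16 J/K.
ΔS₂ = m₂c₂ ln(T_f/T₂) = 476.775 × ln(579.98/416) = 158.44 J/K.
ΔS_total = -111.16 + 158.44 = 47.3 J/K.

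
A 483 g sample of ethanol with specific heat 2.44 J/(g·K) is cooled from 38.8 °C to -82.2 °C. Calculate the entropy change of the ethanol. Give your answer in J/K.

In kelvin: T₁ = 311.95 K, T₂ = 190.95 K. ΔS = ∫dQ_rev/T = m c ln(T₂/T₁) = 483 × 2.44 × ln(190.95/311.95) = -578 J/K.

ΔS = -578 J/K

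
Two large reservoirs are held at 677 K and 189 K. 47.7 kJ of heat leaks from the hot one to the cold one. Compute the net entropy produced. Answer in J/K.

ΔS_hot = −Q/T_H = −47700/677 = -70.46 J/K and ΔS_cold = +Q/T_C = 47700/189 = 252.4 J/K.
ΔS_total = -70.46 + 252.4 = 182 J/K, positive as the second law requires.

ΔS_total = 182 J/K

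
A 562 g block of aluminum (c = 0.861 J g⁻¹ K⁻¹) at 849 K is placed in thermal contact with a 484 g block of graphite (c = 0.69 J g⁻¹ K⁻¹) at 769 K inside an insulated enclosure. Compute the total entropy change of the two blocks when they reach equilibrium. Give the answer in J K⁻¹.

Energy balance: T_f = (m₁c₁T₁ + m₂c₂T₂)/(m₁c₁ + m₂c₂) = 816.33 K.
ΔS₁ = m₁c₁ ln(T_f/T₁) = 483.882 × ln(816.33/849) = -18.9863 J/K.
ΔS₂ = m₂c₂ ln(T_f/T₂) = 333.96 × ln(816.33/769) = 19.9477 J/K.
ΔS_total = -18.9863 + 19.9477 = 0.961 J/K.

ΔS_total = 0.961 J/K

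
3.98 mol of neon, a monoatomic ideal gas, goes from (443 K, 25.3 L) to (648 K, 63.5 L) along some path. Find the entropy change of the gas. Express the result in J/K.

Entropy is a state function: ΔS = nC_V ln(T₂/T₁) + nR ln(V₂/V₁), with C_V = 3R/2 = 12.47 J mol⁻¹ K⁻¹ for a monoatomic ideal gas.
ΔS = 3.98 × [12.47 × ln(648/443) + 8.314 × ln(63.5/25.3)] = 49.3 J/K.

ΔS = 49.3 J/K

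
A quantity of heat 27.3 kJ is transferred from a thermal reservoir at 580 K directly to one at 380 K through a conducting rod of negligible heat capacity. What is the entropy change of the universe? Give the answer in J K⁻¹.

ΔS_hot = −Q/T_H = −27300/580 = -47.07 J/K and ΔS_cold = +Q/T_C = 27300/380 = 71.84 J/K.
ΔS_total = -47.07 + 71.84 = 24.8 J/K, positive as the second law requires.

ΔS_total = 24.8 J/K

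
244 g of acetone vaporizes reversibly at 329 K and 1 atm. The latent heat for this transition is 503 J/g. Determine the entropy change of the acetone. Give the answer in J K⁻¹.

ΔS = 373 J/K

Heat absorbed by the substance: Q = mL = 244 × 503 = 122732 J.
At constant T, ΔS = Q_rev/T = 122732 / 329 = 373 J/K.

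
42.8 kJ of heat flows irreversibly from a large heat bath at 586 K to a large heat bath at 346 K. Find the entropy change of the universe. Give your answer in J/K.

ΔS_total = 50.7 J/K

ΔS_hot = −Q/T_H = −42800/586 = -73.04 J/K and ΔS_cold = +Q/T_C = 42800/346 = 123.7 J/K.
ΔS_total = -73.04 + 123.7 = 50.7 J/K, positive as the second law requires.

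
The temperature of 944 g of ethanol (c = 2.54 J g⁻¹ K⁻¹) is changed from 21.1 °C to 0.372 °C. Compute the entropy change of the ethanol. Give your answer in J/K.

ΔS = -175 J/K

In kelvin: T₁ = 294.25 K, T₂ = 273.522 K. ΔS = ∫dQ_rev/T = m c ln(T₂/T₁) = 944 × 2.54 × ln(273.522/294.25) = -175 J/K.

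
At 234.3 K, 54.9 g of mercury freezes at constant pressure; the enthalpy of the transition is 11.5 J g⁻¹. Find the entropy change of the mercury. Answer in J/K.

ΔS = -2.69 J/K

Heat released by the substance: Q = −mL = −54.9 × 11.5 = −631.35 J.
At constant T, ΔS = Q_rev/T = −631.35 / 234.3 = -2.69 J/K.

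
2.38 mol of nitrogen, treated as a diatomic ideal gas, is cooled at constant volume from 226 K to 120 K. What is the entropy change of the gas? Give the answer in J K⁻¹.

At constant volume, ΔS = nC_V ln(T₂/T₁) with C_V = 5R/2 = 20.79 J mol⁻¹ K⁻¹.
ΔS = 2.38 × 20.79 × ln(120/226) = -31.3 J/K.

ΔS = -31.3 J/K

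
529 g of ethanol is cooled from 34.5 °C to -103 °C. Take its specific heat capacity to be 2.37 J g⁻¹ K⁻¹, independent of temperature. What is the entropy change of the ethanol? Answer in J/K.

In kelvin: T₁ = 307.65 K, T₂ = 170.15 K. ΔS = ∫dQ_rev/T = m c ln(T₂/T₁) = 529 × 2.37 × ln(170.15/307.65) = -743 J/K.

ΔS = -743 J/K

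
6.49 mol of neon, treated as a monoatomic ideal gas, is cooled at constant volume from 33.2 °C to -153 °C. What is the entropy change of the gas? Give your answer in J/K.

ΔS = -75.8 J/K

In kelvin: T₁ = 306.35 K, T₂ = 120.15 K. At constant volume, ΔS = nC_V ln(T₂/T₁) with C_V = 3R/2 = 12.47 J mol⁻¹ K⁻¹.
ΔS = 6.49 × 12.47 × ln(120.15/306.35) = -75.8 J/K.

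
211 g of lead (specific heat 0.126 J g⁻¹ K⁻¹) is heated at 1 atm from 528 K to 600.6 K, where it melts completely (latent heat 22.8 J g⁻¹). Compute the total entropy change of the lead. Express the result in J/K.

ΔS = 11.4 J/K

Warming step: ΔS₁ = m c ln(T_tr/T_i) = 211 × 0.126 × ln(600.6/528) = 3.425 J/K.
Phase change: ΔS₂ = +mL/T_tr = 211 × 22.8 / 600.6 = 8.01 J/K.
ΔS_total = (3.425) + (8.01) = 11.4 J/K.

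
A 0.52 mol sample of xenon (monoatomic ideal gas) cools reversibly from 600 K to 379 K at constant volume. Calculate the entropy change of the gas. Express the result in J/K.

At constant volume, ΔS = nC_V ln(T₂/T₁) with C_V = 3R/2 = 12.47 J mol⁻¹ K⁻¹.
ΔS = 0.52 × 12.47 × ln(379/600) = -2.98 J/K.

ΔS = -2.98 J/K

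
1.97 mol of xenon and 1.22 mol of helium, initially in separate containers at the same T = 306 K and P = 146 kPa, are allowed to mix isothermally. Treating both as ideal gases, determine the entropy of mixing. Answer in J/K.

Mole fractions: x_A = 1.97/3.19 = 0.618, x_B = 0.382.
ΔS_mix = −R(n_A ln x_A + n_B ln x_B) = −8.314 × (1.97 ln 0.618 + 1.22 ln 0.382) = 17.6 J/K.

ΔS_mix = 17.6 J/K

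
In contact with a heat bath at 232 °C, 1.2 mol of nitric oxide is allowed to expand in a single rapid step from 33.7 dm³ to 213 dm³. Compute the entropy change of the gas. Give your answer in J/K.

Entropy is a state function, so ΔS_gas depends only on the end states.
For an isothermal ideal gas ΔS_gas = nR ln(V₂/V₁) = 1.2 × 8.314 × ln(213/33.7) = 18.4 J/K.

ΔS_gas = 18.4 J/K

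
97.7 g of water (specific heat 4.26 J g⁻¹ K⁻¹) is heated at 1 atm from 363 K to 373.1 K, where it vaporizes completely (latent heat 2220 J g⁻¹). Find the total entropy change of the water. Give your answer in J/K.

ΔS = 593 J/K

Warming step: ΔS₁ = m c ln(T_tr/T_i) = 97.7 × 4.26 × ln(373.1/363) = 11.42 J/K.
Phase change: ΔS₂ = +mL/T_tr = 97.7 × 2220 / 373.1 = 581.3 J/K.
ΔS_total = (11.42) + (581.3) = 593 J/K.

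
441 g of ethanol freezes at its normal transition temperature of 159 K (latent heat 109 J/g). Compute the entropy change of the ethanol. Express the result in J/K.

ΔS = -302 J/K

Heat released by the substance: Q = −mL = −441 × 109 = −48069 J.
At constant T, ΔS = Q_rev/T = −48069 / 159 = -302 J/K.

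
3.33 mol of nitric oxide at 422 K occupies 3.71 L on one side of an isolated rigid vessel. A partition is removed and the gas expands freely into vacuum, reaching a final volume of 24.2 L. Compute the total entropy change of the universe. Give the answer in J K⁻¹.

ΔS_universe = 51.9 J/K

No heat is exchanged and no work is done, so the ideal-gas temperature stays constant.
Entropy is a state function; using a reversible isothermal path, ΔS_gas = nR ln(V₂/V₁) = 3.33 × 8.314 × ln(24.2/3.71) = 51.9 J/K.
The insulated surroundings exchange no heat, so ΔS_surr = 0 and ΔS_universe = ΔS_gas.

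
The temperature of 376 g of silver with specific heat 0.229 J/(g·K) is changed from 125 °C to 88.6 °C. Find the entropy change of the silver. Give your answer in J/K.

ΔS = -8.26 J/K

In kelvin: T₁ = 398.15 K, T₂ = 361.75 K. ΔS = ∫dQ_rev/T = m c ln(T₂/T₁) = 376 × 0.229 × ln(361.75/398.15) = -8.26 J/K.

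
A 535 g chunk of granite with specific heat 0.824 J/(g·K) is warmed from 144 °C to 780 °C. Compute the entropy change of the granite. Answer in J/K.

In kelvin: T₁ = 417.15 K, T₂ = 1053.15 K. ΔS = ∫dQ_rev/T = m c ln(T₂/T₁) = 535 × 0.824 × ln(1053.15/417.15) = 408 J/K.

ΔS = 408 J/K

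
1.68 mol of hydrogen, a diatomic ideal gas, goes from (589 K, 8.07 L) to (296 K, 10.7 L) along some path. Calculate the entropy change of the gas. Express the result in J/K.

ΔS = -20.1 J/K

Entropy is a state function: ΔS = nC_V ln(T₂/T₁) + nR ln(V₂/V₁), with C_V = 5R/2 = 20.79 J mol⁻¹ K⁻¹ for a diatomic ideal gas.
ΔS = 1.68 × [20.79 × ln(296/589) + 8.314 × ln(10.7/8.07)] = -20.1 J/K.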